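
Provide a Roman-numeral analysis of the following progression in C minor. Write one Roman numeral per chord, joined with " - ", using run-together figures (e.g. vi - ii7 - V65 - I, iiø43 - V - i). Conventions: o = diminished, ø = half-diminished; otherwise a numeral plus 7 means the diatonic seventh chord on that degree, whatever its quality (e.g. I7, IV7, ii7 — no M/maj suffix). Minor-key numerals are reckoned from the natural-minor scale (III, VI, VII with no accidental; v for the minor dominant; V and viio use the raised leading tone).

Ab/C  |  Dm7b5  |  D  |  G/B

Ab/C: major triad on Ab = scale degree 6 → VI6.
Dm7b5: half-diminished seventh chord on D = scale degree 2 → iiø7.
D: chromatic; D is V of V, so V/V.
G/B has root G, degree 5 in C minor, so V6.

VI6 - iiø7 - V/V - V6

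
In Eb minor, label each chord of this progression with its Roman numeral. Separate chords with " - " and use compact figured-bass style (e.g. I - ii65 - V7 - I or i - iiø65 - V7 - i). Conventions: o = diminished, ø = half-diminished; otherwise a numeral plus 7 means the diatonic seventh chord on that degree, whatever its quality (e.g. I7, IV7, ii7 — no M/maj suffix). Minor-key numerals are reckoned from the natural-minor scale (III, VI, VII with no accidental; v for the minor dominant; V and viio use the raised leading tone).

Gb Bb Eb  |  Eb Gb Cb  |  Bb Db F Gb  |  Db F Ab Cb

Gb-Bb-Eb: root Eb is the tonic; minor triad there is i6.
Eb-Gb-Cb: major triad on Cb = scale degree 6 → VI6.
Bb-Db-F-Gb: root Gb is the mediant; major seventh chord there is III65.
Db-F-Ab-Cb: dominant seventh chord on Db = scale degree 7 → VII7.

i6 - VI6 - III65 - VII7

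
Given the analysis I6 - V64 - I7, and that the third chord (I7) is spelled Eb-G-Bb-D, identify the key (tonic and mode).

I7 is given as Eb-G-Bb-D — a major seventh chord with root Eb.
If Eb is scale degree 1 and the mode makes that degree carry a major seventh chord, the tonic is Eb and the mode is major.

Eb major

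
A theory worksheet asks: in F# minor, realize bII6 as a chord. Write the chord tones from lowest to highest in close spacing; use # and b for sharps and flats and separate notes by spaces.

B D G

Scale degree 2 in F# minor is G#; lowering it a half step gives G. bII6 is the Neapolitan sixth — a major triad on the lowered second degree, here in its customary first inversion.
So the chord is G-B-D, a major triad.
The figured bass 6 indicates first inversion, placing the third (B) in the bass: B-D-G.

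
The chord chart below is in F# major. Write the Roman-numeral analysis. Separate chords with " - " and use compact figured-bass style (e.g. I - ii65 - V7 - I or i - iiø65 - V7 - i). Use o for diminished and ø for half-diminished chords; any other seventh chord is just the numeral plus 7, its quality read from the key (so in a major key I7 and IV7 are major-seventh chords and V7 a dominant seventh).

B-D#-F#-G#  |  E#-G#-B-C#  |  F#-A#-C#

B-D#-F#-G# has root G#, degree 2 in F# major, so ii65.
E#-G#-B-C#: dominant seventh chord on C# = scale degree 5 → V65.
F#-A#-C#: major triad on F# = scale degree 1 → I.

ii65 - V65 - I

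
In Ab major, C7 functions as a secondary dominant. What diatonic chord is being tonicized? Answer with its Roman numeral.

The chord is a dominant seventh chord on C.
A dominant resolves down a perfect fifth: C → F. In Ab major, F is scale degree 6, i.e. vi.

vi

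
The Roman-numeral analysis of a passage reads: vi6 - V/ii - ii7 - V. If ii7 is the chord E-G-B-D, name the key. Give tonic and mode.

The chord Em7 is a minor seventh chord rooted on E; its label is ii7.
ii7 on E implies E is the supertonic; that puts the tonic at D, and the lowercase numeral fits major mode.

D major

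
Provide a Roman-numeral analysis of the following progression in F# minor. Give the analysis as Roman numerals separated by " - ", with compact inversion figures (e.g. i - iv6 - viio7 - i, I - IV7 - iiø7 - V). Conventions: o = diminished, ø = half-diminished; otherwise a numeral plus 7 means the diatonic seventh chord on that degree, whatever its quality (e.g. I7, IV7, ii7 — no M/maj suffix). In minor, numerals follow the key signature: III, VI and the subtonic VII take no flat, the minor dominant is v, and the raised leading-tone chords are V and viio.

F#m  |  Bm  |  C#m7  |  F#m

F#m has root F#, degree 1 in F# minor, so i.
Bm: root B is the subdominant; minor triad there is iv.
C#m7 has root C#, degree 5 in F# minor, so v7.
F#m: minor triad on F# = scale degree 1 → i.

i - iv - v7 - i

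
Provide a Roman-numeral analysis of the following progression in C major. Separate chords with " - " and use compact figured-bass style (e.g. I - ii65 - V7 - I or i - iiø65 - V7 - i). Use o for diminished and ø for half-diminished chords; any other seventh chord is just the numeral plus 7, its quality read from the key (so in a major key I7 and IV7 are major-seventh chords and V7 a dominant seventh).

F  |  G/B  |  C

F has root F, degree 4 in C major, so IV.
G/B: root G is the dominant; major triad there is V6.
C: major triad on C = scale degree 1 → I.

IV - V6 - I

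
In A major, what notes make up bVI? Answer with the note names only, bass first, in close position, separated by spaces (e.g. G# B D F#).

bVI is a major triad on the lowered sixth degree, borrowed from the parallel minor. In A major that root is F.
So the chord is F-A-C.

F A C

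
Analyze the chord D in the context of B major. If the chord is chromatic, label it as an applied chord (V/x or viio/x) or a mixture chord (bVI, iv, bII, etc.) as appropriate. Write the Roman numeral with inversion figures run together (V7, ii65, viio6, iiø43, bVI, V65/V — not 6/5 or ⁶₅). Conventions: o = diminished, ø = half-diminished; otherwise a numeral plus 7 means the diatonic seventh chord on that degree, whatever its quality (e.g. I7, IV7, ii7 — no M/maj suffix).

Stacked in thirds the chord is D-F#-A: a major triad on D.
D is the lowered third degree of B major (diatonic 3 would be D#). This is a major triad on the lowered third degree, borrowed from the parallel minor.

bIII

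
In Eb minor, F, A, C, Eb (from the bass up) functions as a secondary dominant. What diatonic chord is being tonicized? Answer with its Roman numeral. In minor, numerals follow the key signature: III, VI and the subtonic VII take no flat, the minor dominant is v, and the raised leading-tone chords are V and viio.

The chord is a dominant seventh chord on F.
A dominant resolves down a perfect fifth: F → Bb. In Eb minor, Bb is scale degree 5, i.e. V.

V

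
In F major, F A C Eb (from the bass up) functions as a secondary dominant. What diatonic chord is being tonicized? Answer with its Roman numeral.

IV

The chord is a dominant seventh chord on F.
A dominant resolves down a perfect fifth: F → Bb. In F major, Bb is scale degree 4, i.e. IV.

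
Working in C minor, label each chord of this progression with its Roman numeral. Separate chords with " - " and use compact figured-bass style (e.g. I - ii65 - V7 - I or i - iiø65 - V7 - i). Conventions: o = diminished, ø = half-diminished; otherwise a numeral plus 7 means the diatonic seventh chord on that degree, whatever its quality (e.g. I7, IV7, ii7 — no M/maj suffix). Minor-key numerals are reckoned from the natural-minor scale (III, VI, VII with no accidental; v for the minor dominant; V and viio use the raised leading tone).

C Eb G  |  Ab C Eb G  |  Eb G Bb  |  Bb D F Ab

i - VI7 - III - VII7

C-Eb-G has root C, degree 1 in C minor, so i.
Ab-C-Eb-G: major seventh chord on Ab = scale degree 6 → VI7.
Eb-G-Bb: major triad on Eb = scale degree 3 → III.
Bb-D-F-Ab: root Bb is the subtonic; dominant seventh chord there is VII7.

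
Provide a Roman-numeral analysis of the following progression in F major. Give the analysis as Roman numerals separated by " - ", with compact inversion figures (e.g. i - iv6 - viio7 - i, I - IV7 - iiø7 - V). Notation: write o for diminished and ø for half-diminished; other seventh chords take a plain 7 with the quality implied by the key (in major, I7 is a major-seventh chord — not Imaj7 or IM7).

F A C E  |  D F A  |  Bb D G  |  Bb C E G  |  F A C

F-A-C-E: major seventh chord on F = scale degree 1 → I7.
D-F-A: minor triad on D = scale degree 6 → vi.
Bb-D-G: root G is the supertonic; minor triad there is ii6.
Bb-C-E-G: root C is the dominant; dominant seventh chord there is V42.
F-A-C: root F is the tonic; major triad there is I.

I7 - vi - ii6 - V42 - I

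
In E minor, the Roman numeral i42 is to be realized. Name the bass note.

i in E minor has root E; the chord is E-G-B-D.
The figure 42 means third inversion — the seventh is in the bass.

D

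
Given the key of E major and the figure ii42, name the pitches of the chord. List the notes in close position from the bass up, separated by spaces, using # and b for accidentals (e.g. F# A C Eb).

E F# A C#

In E major, scale degree 2 is F#, and the diatonic chord built there is a minor seventh chord.
Stacking thirds from F# gives F#-A-C#-E.
The figured bass 42 indicates third inversion, placing the seventh (E) in the bass: E-F#-A-C#.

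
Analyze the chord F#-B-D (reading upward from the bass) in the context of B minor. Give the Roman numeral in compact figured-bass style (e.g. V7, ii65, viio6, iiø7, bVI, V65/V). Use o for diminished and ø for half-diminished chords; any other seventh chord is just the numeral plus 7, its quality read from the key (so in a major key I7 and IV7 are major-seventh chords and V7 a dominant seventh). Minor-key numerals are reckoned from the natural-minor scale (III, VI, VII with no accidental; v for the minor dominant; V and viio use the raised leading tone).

Stacked in thirds the chord is B-D-F#: a minor triad on B.
B is scale degree 1 in B minor, and a minor triad on that degree is written i.
With F# in the bass the chord is in second inversion, so the figured bass is 64.

i64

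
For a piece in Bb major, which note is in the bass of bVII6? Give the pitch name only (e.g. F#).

bVII in Bb major has root Ab; the chord is Ab-C-Eb.
The figure 6 means first inversion — the third is in the bass.

C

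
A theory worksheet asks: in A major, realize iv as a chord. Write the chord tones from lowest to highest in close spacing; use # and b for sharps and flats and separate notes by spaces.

Scale degree 4 in A major is D; here the chord built on it is altered to a minor triad. iv is the minor subdominant, borrowed from the parallel minor.
So the chord is D-F-A, a minor triad.

D F A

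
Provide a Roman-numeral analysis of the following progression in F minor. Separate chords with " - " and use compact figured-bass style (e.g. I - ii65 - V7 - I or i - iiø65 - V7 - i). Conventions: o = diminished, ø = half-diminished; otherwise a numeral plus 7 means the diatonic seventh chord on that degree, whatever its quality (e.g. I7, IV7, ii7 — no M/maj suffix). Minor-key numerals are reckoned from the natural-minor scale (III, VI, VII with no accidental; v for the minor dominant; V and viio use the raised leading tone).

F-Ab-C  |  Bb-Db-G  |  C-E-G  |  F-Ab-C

F-Ab-C: root F is the tonic; minor triad there is i.
Bb-Db-G has root G, degree 2 in F minor, so iio6.
C-E-G: root C is the dominant; major triad there is V.
F-Ab-C: root F is the tonic; minor triad there is i.

i - iio6 - V - i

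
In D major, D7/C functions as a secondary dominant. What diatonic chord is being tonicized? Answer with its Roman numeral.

The chord is a dominant seventh chord on D.
A dominant resolves down a perfect fifth: D → G. In D major, G is scale degree 4, i.e. IV.

IV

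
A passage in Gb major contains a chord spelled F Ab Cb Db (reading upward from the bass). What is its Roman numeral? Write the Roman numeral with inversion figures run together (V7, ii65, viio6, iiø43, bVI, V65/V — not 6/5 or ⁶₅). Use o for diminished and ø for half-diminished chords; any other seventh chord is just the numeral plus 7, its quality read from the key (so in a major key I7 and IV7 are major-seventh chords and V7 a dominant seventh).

V65

Stacked in thirds the chord is Db-F-Ab-Cb: a dominant seventh chord on Db.
Db is scale degree 5 in Gb major, and a dominant seventh chord on that degree is written V7.
With F in the bass the chord is in first inversion, so the figured bass is 65.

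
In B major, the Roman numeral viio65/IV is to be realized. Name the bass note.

The applied chord viio65/IV is rooted on D#: D#-F#-A-C.
The figure 65 means first inversion — the third is in the bass.

F#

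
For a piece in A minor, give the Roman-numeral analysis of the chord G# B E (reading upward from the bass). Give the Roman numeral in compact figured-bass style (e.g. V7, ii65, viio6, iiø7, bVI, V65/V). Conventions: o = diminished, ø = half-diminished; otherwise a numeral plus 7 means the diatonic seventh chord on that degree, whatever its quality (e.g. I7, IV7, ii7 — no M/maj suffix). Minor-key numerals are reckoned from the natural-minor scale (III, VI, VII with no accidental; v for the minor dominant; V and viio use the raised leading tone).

The pitches E-G#-B form a major triad rooted on E.
E is scale degree 5 in A minor, and a major triad on that degree is written V.
With G# in the bass the chord is in first inversion, so the figured bass is 6.

V6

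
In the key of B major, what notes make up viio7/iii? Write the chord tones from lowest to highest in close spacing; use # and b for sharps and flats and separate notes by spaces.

C## E# G# B

viio7/iii is a secondary leading-tone chord. The target iii is D# in B major; the applied chord is rooted a semitone below, on C##.
Building a fully diminished seventh chord on C## gives C##-E#-G#-B.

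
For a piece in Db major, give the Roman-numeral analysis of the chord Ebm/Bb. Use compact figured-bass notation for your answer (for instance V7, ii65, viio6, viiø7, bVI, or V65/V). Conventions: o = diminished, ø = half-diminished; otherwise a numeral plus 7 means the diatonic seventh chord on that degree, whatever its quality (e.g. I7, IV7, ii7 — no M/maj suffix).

Stacked in thirds the chord is Eb-Gb-Bb: a minor triad on Eb.
Eb is scale degree 2 in Db major, and a minor triad on that degree is written ii.
With Bb in the bass the chord is in second inversion, so the figured bass is 64.

ii64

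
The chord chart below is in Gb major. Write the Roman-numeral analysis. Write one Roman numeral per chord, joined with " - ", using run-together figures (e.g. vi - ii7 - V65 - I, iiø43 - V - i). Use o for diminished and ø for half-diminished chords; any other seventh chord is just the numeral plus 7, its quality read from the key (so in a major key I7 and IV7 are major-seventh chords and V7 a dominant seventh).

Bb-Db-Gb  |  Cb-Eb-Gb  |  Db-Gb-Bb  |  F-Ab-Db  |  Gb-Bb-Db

I6 - IV - I64 - V6 - I

Bb-Db-Gb: root Gb is the tonic; major triad there is I6.
Cb-Eb-Gb: root Cb is the subdominant; major triad there is IV.
Db-Gb-Bb: major triad on Gb = scale degree 1 → I64.
F-Ab-Db: major triad on Db = scale degree 5 → V6.
Gb-Bb-Db has root Gb, degree 1 in Gb major, so I.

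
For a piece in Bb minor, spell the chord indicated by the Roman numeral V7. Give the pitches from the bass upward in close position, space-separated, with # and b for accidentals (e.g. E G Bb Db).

In Bb minor, the dominant is F. The dominant is major (leading tone raised), so V is a dominant seventh chord.
That chord is spelled F-A-C-Eb.

F A C Eb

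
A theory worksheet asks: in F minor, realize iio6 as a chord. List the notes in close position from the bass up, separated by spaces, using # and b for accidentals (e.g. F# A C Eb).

In F minor, the second degree is G, and the diatonic chord built there is a diminished triad.
That chord is spelled G-Bb-Db.
The figured bass 6 indicates first inversion, placing the third (Bb) in the bass: Bb-Db-G.

Bb Db G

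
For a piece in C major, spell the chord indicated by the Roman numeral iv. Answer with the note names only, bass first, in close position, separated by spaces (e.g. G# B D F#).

F Ab C

Scale degree 4 in C major is F; here the chord built on it is altered to a minor triad. iv is the minor subdominant, borrowed from the parallel minor.
So the chord is F-Ab-C.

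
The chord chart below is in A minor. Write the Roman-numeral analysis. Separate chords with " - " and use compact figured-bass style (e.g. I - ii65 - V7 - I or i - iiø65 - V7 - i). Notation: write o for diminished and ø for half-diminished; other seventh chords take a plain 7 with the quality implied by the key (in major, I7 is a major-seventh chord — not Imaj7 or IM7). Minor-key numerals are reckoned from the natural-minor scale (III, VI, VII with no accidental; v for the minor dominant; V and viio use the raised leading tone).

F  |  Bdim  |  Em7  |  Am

F: major triad on F = scale degree 6 → VI.
Bdim: root B is the supertonic; diminished triad there is iio.
Em7: minor seventh chord on E = scale degree 5 → v7.
Am has root A, degree 1 in A minor, so i.

VI - iio - v7 - i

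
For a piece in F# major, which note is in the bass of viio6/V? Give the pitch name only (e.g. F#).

The applied chord viio6/V is rooted on B#: B#-D#-F#.
The figure 6 means first inversion — the third is in the bass.

D#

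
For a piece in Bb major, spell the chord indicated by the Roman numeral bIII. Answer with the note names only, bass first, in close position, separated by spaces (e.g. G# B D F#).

bIII is a major triad on the lowered third degree, borrowed from the parallel minor. In Bb major that root is Db.
So the chord is Db-F-Ab.

Db F Ab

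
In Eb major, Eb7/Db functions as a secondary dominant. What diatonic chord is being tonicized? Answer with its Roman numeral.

IV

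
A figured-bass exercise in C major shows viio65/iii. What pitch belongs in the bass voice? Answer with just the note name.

The applied chord viio65/iii is rooted on D#: D#-F#-A-C.
The figure 65 means first inversion — the third is in the bass.

F#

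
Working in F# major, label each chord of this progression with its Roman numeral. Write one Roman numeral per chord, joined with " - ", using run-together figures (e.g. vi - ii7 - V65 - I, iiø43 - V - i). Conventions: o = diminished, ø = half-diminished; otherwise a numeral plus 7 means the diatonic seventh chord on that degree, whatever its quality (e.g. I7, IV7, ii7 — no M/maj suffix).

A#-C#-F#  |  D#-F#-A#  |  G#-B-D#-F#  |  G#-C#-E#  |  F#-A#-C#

I6 - vi - ii7 - V64 - I

A#-C#-F#: root F# is the tonic; major triad there is I6.
D#-F#-A# has root D#, degree 6 in F# major, so vi.
G#-B-D#-F# has root G#, degree 2 in F# major, so ii7.
G#-C#-E#: major triad on C# = scale degree 5 → V64.
F#-A#-C#: root F# is the tonic; major triad there is I.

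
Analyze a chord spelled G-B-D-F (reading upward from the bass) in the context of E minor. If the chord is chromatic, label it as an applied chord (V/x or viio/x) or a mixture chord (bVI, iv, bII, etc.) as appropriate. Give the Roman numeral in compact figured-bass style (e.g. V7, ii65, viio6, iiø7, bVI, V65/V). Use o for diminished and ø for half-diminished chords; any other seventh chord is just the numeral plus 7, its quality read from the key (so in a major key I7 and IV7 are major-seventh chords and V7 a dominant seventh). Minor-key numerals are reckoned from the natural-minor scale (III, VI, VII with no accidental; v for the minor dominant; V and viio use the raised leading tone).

V7/VI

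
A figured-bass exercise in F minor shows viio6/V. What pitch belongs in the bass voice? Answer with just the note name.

D

The applied chord viio6/V is rooted on B: B-D-F.
The figure 6 means first inversion — the third is in the bass.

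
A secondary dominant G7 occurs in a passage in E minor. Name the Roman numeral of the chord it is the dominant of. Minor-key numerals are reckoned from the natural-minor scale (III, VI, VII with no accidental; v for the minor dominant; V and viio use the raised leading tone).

VI

The chord is a dominant seventh chord on G.
A dominant resolves down a perfect fifth: G → C. In E minor, C is scale degree 6, i.e. VI.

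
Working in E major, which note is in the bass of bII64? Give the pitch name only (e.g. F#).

C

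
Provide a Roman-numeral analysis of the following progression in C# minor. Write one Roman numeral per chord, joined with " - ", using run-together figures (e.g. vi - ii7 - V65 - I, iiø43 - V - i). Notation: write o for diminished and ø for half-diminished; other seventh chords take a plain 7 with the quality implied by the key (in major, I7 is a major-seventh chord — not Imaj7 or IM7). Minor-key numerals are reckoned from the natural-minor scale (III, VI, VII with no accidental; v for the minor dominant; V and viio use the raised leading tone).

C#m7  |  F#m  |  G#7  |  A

C#m7: minor seventh chord on C# = scale degree 1 → i7.
F#m: minor triad on F# = scale degree 4 → iv.
G#7: root G# is the dominant; dominant seventh chord there is V7.
A: major triad on A = scale degree 6 → VI.

i7 - iv - V7 - VI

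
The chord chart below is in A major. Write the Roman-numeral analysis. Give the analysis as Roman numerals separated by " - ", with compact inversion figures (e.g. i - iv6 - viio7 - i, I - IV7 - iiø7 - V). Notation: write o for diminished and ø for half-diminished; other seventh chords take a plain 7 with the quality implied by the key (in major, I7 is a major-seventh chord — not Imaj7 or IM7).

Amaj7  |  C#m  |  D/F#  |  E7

I7 - iii - IV6 - V7

Amaj7: major seventh chord on A = scale degree 1 → I7.
C#m: minor triad on C# = scale degree 3 → iii.
D/F#: major triad on D = scale degree 4 → IV6.
E7: dominant seventh chord on E = scale degree 5 → V7.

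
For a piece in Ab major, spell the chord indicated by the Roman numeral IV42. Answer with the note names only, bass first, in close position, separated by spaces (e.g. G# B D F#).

C Db F Ab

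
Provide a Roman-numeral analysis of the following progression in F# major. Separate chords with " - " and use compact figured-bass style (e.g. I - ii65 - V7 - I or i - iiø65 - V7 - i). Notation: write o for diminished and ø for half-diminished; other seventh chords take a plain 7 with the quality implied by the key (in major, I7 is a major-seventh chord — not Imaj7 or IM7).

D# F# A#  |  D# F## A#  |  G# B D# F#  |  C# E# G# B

D#-F#-A#: root D# is the submediant; minor triad there is vi.
D#-F##-A#: chromatic; D# is V of ii, so V/ii.
G#-B-D#-F# has root G#, degree 2 in F# major, so ii7.
C#-E#-G#-B: dominant seventh chord on C# = scale degree 5 → V7.

vi - V/ii - ii7 - V7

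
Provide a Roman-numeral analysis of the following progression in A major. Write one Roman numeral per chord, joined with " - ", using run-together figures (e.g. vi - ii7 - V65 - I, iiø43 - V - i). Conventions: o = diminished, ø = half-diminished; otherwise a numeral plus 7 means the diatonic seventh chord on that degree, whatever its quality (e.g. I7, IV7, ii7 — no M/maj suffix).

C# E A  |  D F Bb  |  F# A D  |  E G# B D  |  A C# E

I6 - bII6 - IV6 - V7 - I

C#-E-A has root A, degree 1 in A major, so I6.
D-F-Bb: Bb with this quality isn't in the key; a major triad on b2 is the Neapolitan sixth, bII6 (third, D, in the bass — hence the 6).
F#-A-D: major triad on D = scale degree 4 → IV6.
E-G#-B-D: root E is the dominant; dominant seventh chord there is V7.
A-C#-E: major triad on A = scale degree 1 → I.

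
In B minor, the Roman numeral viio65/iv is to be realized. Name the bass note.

The applied chord viio65/iv is rooted on D#: D#-F#-A-C.
The figure 65 means first inversion — the third is in the bass.

F#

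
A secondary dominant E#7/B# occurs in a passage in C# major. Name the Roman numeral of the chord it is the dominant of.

vi

The chord is a dominant seventh chord on E#.
A dominant resolves down a perfect fifth: E# → A#. In C# major, A# is scale degree 6, i.e. vi.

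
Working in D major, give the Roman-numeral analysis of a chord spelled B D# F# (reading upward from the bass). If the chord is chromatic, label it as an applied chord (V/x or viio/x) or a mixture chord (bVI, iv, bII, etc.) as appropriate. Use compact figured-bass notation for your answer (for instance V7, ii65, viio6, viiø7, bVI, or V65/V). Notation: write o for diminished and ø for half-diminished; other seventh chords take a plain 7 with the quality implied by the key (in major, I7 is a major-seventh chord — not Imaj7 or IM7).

Stacked in thirds the chord is B-D#-F#: a major triad on B.
B is not a diatonic chord root with this quality in D major, but it lies a perfect fifth above E (ii), so the chord functions as an applied dominant of ii.

V/ii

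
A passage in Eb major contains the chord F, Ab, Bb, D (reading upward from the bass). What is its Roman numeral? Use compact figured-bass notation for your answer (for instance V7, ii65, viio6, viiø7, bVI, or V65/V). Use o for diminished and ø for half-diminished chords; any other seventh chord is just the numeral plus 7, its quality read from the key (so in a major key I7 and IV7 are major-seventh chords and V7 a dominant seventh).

V43

Stacked in thirds the chord is Bb-D-F-Ab: a dominant seventh chord on Bb.
In Eb major, Bb is the dominant; the diatonic dominant seventh chord there is V7.
With F in the bass the chord is in second inversion, so the figured bass is 43.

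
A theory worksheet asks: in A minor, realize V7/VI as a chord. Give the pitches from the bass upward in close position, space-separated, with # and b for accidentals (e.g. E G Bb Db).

The slash means an applied dominant: we want the dominant of VI. In A minor, VI is F major, and its dominant is built on C.
Building a dominant seventh chord on C gives C-E-G-Bb.

C E G Bb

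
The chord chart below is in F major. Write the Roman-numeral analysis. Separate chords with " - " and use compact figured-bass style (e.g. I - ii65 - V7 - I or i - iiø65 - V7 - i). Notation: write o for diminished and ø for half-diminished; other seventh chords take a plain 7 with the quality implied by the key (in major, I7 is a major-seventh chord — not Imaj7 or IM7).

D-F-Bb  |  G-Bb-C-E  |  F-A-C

D-F-Bb: root Bb is the subdominant; major triad there is IV6.
G-Bb-C-E: root C is the dominant; dominant seventh chord there is V43.
F-A-C: root F is the tonic; major triad there is I.

IV6 - V43 - I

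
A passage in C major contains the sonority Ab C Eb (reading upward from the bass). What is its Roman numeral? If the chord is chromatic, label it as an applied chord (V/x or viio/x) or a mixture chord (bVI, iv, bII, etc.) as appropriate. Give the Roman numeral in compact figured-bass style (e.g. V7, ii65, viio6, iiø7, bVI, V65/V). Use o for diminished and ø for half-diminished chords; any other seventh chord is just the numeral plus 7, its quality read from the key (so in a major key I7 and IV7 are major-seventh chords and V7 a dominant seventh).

The pitches Ab-C-Eb form a major triad rooted on Ab.
Ab is the lowered sixth degree of C major (diatonic 6 would be A). This is a major triad on the lowered sixth degree, borrowed from the parallel minor.

bVI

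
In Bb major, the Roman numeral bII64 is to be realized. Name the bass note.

bII in Bb major has root Cb; the chord is Cb-Eb-Gb.
The figure 64 means second inversion — the fifth is in the bass.

Gb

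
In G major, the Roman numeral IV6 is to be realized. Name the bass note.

E

IV in G major has root C; the chord is C-E-G.
The figure 6 means first inversion — the third is in the bass.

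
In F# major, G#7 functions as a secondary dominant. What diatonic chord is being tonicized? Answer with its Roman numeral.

V

The chord is a dominant seventh chord on G#.
A dominant resolves down a perfect fifth: G# → C#. In F# major, C# is scale degree 5, i.e. V.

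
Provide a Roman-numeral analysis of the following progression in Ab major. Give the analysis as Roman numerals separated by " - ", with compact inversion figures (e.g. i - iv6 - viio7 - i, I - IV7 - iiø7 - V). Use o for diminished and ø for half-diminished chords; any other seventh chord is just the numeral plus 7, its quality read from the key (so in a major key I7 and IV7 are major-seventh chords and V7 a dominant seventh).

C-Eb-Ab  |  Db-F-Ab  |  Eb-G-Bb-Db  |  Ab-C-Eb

C-Eb-Ab: major triad on Ab = scale degree 1 → I6.
Db-F-Ab: root Db is the subdominant; major triad there is IV.
Eb-G-Bb-Db: dominant seventh chord on Eb = scale degree 5 → V7.
Ab-C-Eb has root Ab, degree 1 in Ab major, so I.

I6 - IV - V7 - I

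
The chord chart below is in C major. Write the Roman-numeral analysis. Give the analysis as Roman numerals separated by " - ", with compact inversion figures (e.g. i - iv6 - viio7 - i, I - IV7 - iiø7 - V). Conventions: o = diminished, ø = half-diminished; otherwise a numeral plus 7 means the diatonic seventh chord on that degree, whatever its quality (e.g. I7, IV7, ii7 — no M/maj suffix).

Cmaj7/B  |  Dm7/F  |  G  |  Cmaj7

Cmaj7/B: root C is the tonic; major seventh chord there is I42.
Dm7/F: root D is the supertonic; minor seventh chord there is ii65.
G: root G is the dominant; major triad there is V.
Cmaj7: major seventh chord on C = scale degree 1 → I7.

I42 - ii65 - V - I7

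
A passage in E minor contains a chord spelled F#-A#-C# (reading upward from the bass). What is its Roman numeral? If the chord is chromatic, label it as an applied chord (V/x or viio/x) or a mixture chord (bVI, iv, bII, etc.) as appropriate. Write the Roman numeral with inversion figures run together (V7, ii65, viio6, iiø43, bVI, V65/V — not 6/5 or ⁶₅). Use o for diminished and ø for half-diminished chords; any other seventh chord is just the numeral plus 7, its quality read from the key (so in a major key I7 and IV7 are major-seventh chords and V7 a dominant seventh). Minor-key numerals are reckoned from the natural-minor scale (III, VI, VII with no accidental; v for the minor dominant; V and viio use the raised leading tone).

V/V

Stacked in thirds the chord is F#-A#-C#: a major triad on F#.
F# is not a diatonic chord root with this quality in E minor, but it lies a perfect fifth above B (V), so the chord functions as an applied dominant of V.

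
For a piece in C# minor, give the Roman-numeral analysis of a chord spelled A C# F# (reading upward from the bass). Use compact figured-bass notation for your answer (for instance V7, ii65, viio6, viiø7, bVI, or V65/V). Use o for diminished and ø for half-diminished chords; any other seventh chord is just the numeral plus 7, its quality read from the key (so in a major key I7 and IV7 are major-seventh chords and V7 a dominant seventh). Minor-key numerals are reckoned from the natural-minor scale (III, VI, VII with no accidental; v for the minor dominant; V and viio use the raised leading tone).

The pitches F#-A-C# form a minor triad rooted on F#.
F# is scale degree 4 in C# minor, and a minor triad on that degree is written iv.
With A in the bass the chord is in first inversion, so the figured bass is 6.

iv6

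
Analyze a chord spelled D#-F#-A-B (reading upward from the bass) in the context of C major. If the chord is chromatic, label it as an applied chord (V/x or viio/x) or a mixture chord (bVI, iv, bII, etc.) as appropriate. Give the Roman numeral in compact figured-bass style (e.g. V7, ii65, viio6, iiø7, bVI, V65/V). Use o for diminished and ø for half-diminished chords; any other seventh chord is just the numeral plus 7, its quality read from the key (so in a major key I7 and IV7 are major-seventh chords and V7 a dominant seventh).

Stacked in thirds the chord is B-D#-F#-A: a dominant seventh chord on B.
B is not a diatonic chord root with this quality in C major, but it lies a perfect fifth above E (iii), so the chord functions as an applied dominant of iii.
With D# in the bass the chord is in first inversion, so the figured bass is 65.

V65/iii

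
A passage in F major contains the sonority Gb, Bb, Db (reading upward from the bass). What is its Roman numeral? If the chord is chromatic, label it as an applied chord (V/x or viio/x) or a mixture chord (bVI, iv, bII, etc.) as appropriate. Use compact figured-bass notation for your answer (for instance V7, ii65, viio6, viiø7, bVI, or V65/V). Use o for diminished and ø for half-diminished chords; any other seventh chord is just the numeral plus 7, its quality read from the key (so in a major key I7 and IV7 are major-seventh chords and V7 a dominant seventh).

Stacked in thirds the chord is Gb-Bb-Db: a major triad on Gb.
Gb is the lowered second degree of F major (diatonic 2 would be G). This is the Neapolitan chord — a major triad on the lowered second degree.

bII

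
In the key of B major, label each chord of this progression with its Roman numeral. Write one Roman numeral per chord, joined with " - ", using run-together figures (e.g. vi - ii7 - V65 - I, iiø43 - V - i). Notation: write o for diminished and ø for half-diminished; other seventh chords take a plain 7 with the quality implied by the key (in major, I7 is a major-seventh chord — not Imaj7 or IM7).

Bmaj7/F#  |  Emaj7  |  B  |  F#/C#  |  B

I43 - IV7 - I - V64 - I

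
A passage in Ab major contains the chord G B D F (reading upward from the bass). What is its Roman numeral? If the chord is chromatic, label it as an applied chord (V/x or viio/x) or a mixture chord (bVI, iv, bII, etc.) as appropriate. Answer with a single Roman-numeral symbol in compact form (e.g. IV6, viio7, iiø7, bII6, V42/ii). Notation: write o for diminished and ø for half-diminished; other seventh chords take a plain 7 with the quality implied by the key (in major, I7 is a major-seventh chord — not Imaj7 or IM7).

V7/iii

The pitches G-B-D-F form a dominant seventh chord rooted on G.
G is not a diatonic chord root with this quality in Ab major, but it lies a perfect fifth above C (iii), so the chord functions as an applied dominant of iii.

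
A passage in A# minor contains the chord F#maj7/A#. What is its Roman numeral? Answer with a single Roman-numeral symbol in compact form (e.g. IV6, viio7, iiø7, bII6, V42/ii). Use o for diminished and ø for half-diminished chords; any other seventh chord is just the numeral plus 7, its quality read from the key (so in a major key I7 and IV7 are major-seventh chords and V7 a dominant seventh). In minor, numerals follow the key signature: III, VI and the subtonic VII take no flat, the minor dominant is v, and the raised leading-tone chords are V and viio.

VI65

Stacked in thirds the chord is F#-A#-C#-E#: a major seventh chord on F#.
In A# minor, F# is the submediant; the diatonic major seventh chord there is VI7.
With A# in the bass the chord is in first inversion, so the figured bass is 65.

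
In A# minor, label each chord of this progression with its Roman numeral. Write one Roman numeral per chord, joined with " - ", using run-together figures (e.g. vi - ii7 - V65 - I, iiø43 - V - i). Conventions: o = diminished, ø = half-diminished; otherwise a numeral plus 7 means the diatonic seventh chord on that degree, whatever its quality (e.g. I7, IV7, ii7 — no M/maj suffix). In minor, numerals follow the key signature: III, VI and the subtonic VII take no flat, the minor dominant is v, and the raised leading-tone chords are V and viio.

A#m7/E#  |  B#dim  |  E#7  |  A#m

A#m7/E#: root A# is the tonic; minor seventh chord there is i43.
B#dim has root B#, degree 2 in A# minor, so iio.
E#7 has root E#, degree 5 in A# minor, so V7.
A#m: minor triad on A# = scale degree 1 → i.

i43 - iio - V7 - i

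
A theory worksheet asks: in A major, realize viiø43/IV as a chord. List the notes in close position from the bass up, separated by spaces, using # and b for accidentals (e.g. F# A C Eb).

viiø43/IV is a secondary leading-tone chord. The target IV is D in A major; the applied chord is rooted a semitone below, on C#.
Building a half-diminished seventh chord on C# gives C#-E-G-B.
With the 43 figure the chord is in second inversion; from the bass G upward in close position it reads G-B-C#-E.

G B C# E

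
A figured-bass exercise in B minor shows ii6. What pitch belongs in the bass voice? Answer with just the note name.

E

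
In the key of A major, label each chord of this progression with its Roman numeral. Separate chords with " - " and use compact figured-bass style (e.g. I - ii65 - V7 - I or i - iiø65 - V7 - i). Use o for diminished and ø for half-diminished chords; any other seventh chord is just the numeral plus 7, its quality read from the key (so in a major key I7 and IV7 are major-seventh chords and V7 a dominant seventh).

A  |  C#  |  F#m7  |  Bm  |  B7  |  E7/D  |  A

I - V/vi - vi7 - ii - V7/V - V42 - I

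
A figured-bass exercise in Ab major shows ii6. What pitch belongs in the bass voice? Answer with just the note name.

Db

ii in Ab major has root Bb; the chord is Bb-Db-F.
The figure 6 means first inversion — the third is in the bass.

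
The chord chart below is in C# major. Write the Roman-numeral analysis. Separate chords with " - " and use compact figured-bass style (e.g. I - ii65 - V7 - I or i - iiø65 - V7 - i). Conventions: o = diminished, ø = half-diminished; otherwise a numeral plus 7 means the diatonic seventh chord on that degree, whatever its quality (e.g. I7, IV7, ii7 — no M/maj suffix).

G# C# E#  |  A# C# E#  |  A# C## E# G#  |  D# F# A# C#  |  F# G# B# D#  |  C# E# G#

G#-C#-E#: root C# is the tonic; major triad there is I64.
A#-C#-E#: minor triad on A# = scale degree 6 → vi.
A#-C##-E#-G#: a dominant seventh chord on A#, the applied dominant of ii → V7/ii.
D#-F#-A#-C#: minor seventh chord on D# = scale degree 2 → ii7.
F#-G#-B#-D# has root G#, degree 5 in C# major, so V42.
C#-E#-G#: major triad on C# = scale degree 1 → I.

I64 - vi - V7/ii - ii7 - V42 - I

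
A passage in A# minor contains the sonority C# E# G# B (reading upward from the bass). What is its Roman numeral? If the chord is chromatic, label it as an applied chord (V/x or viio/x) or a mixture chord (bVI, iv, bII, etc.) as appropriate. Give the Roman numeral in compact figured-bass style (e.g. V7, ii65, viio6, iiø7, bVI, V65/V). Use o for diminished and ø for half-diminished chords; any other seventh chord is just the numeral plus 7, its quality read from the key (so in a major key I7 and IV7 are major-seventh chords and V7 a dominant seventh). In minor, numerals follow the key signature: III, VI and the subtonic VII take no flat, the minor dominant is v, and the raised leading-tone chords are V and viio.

V7/VI

Stacked in thirds the chord is C#-E#-G#-B: a dominant seventh chord on C#.
C# is not a diatonic chord root with this quality in A# minor, but it lies a perfect fifth above F# (VI), so the chord functions as an applied dominant of VI.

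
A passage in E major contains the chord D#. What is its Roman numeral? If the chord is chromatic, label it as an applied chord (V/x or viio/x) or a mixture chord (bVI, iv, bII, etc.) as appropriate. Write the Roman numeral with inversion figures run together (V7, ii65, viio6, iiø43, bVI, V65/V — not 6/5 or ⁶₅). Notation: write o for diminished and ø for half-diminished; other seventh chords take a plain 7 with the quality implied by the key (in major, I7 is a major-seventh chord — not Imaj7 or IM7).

V/iii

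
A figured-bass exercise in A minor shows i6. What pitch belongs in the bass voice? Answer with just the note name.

C

i in A minor has root A; the chord is A-C-E.
The figure 6 means first inversion — the third is in the bass.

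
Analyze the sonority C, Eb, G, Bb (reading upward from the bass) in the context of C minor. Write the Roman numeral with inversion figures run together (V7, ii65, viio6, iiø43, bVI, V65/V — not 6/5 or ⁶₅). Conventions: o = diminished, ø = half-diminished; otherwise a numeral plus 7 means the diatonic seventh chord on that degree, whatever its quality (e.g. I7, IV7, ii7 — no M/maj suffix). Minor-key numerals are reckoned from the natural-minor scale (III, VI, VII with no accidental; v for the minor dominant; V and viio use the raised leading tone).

The pitches C-Eb-G-Bb form a minor seventh chord rooted on C.
C is scale degree 1 in C minor, and a minor seventh chord on that degree is written i7.

i7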